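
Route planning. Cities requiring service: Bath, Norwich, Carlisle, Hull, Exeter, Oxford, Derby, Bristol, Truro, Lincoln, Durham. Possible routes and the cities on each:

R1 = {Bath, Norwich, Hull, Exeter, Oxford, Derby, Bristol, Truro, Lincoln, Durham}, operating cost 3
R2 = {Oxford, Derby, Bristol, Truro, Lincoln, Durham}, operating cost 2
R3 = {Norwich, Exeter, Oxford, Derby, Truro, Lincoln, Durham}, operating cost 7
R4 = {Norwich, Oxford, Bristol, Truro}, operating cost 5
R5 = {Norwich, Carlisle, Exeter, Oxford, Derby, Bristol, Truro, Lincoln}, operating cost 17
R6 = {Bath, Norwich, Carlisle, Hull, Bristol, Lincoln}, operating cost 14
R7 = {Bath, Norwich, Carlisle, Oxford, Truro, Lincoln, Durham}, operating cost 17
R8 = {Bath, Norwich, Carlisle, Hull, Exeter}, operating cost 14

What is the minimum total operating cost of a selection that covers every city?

16

R2, R8 cover every city at operating cost 2 + 14 = 16.
Any cover uses at least 2 routes; among all covering selections none totals below 16.
Greedy by coverage-per-operating cost would pick R1, R6 for 17 — worse than the optimum 16.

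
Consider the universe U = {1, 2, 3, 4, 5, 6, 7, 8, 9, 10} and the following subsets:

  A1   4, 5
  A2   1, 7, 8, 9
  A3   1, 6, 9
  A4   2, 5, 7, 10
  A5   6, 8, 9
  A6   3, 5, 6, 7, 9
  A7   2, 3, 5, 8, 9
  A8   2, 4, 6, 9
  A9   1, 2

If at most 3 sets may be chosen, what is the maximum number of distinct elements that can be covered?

9

Choosing A2, A4, A6 covers {1, 2, 3, 5, 6, 7, 8, 9, 10} — 9 elements.
No choice of 3 sets does better; here 4 is left uncovered.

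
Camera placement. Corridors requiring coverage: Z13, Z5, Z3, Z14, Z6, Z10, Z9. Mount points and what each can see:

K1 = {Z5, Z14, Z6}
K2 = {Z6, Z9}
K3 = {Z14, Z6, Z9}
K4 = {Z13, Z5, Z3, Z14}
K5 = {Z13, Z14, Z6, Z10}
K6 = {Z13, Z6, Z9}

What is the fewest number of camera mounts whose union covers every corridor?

3

K2, K4, K5 together cover {Z13, Z5, Z3, Z14, Z6, Z10, Z9} — every corridor.
No 2 of the 6 camera mounts cover everything (all 15 pairs fall short), so 3 is minimum.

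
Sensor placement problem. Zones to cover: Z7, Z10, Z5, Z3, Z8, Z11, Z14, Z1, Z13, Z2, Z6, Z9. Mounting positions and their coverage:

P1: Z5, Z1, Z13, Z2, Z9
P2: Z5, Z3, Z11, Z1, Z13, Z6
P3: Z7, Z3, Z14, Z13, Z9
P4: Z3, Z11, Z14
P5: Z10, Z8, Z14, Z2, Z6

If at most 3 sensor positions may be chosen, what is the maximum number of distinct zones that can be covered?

12

Choosing P2, P3, P5 covers {Z7, Z10, Z5, Z3, Z8, Z11, Z14, Z1, Z13, Z2, Z6, Z9} — 12 zones.
That is all 12 zones.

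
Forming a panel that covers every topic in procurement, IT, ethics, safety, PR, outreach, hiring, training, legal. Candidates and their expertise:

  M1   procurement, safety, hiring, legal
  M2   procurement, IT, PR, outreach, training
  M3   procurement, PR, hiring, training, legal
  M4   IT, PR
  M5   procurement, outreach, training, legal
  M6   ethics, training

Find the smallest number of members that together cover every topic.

3

M1, M2, M6 together cover {procurement, IT, ethics, safety, PR, outreach, hiring, training, legal} — every topic.
No 2 of the 6 members cover everything (all 15 pairs fall short), so 3 is minimum.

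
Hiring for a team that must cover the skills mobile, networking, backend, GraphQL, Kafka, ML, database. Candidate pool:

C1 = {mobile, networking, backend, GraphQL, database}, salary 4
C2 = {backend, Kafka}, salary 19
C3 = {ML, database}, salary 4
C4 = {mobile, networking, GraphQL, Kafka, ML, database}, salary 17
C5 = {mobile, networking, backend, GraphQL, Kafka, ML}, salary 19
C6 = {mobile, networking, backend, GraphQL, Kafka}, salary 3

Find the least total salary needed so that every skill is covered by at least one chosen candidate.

C3, C6 cover every skill at salary 4 + 3 = 7.
Any cover uses at least 2 candidates; among all covering selections none totals below 7.

7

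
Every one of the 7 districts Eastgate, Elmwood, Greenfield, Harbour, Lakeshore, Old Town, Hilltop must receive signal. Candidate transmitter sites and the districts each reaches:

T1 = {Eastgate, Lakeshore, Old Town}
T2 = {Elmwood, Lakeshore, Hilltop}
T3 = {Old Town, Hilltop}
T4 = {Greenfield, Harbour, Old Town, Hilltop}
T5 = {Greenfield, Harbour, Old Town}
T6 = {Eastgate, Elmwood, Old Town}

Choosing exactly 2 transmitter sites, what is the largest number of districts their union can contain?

6

Choosing T1, T4 covers {Eastgate, Greenfield, Harbour, Lakeshore, Old Town, Hilltop} — 6 districts.
No choice of 2 transmitter sites does better; here Elmwood is left uncovered.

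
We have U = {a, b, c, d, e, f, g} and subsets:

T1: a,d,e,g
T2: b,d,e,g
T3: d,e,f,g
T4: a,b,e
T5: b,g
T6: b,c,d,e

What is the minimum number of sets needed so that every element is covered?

3

T1, T3, T6 together cover {a, b, c, d, e, f, g} — every element.
No 2 of the 6 sets cover everything (all 15 pairs fall short), so 3 is minimum.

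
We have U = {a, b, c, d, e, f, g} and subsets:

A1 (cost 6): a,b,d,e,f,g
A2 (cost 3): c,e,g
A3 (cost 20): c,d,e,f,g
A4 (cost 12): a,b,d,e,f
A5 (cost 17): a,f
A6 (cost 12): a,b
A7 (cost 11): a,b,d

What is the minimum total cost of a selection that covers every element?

9

A1, A2 cover every element at cost 6 + 3 = 9.
Any cover uses at least 2 sets; among all covering selections none totals below 9.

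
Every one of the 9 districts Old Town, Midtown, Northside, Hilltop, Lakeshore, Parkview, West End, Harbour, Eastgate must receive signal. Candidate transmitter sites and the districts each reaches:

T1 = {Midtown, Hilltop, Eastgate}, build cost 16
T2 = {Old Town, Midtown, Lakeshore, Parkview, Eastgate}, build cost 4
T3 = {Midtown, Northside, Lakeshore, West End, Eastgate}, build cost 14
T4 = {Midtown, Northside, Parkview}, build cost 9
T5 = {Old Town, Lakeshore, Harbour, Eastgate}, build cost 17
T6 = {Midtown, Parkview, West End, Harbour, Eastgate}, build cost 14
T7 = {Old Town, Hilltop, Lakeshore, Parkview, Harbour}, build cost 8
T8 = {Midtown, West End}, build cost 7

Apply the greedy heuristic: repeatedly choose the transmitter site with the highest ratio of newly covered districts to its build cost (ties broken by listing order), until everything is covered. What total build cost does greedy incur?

26

Pick 1: T2 adds 5 new (Old Town, Midtown, Lakeshore, Parkview, Eastgate) at build cost 4 (ratio 5/4).
Pick 2: T7 adds 2 new (Hilltop, Harbour) at build cost 8 (ratio 2/8).
Pick 3: T3 adds 2 new (Northside, West End) at build cost 14 (ratio 2/14).
Greedy total build cost: 4 + 8 + 14 = 26. (The true optimum is 22, so greedy overshoots here.)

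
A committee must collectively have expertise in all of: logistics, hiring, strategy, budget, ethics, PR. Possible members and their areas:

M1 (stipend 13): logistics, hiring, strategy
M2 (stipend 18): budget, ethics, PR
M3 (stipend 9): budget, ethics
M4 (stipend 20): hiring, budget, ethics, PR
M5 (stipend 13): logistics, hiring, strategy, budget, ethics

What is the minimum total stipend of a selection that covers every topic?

M1, M2 cover every topic at stipend 13 + 18 = 31.
Any cover uses at least 2 members; among all covering selections none totals below 31.

31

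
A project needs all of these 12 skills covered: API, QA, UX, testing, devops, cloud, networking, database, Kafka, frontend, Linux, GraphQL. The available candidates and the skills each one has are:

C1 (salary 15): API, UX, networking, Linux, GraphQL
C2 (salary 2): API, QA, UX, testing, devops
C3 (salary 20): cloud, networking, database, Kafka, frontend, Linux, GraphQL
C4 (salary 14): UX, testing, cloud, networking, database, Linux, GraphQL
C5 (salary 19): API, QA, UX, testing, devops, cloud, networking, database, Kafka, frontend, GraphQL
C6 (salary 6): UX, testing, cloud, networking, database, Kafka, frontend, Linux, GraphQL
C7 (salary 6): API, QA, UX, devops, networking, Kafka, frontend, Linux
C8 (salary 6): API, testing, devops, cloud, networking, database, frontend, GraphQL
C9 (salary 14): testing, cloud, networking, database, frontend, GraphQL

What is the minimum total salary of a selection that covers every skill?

8

C2, C6 cover every skill at salary 2 + 6 = 8.
Any cover uses at least 2 candidates; among all covering selections none totals below 8.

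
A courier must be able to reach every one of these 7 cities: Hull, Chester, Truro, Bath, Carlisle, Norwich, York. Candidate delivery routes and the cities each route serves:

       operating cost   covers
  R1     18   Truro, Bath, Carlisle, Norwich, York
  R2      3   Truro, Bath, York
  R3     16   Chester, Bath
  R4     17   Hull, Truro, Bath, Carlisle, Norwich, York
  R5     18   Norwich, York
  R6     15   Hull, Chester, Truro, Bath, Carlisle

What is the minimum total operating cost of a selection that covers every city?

32

R4, R6 cover every city at operating cost 17 + 15 = 32.
Any cover uses at least 2 routes; among all covering selections none totals below 32.
Greedy by coverage-per-operating cost would pick R2, R6, R4 for 35 — worse than the optimum 32.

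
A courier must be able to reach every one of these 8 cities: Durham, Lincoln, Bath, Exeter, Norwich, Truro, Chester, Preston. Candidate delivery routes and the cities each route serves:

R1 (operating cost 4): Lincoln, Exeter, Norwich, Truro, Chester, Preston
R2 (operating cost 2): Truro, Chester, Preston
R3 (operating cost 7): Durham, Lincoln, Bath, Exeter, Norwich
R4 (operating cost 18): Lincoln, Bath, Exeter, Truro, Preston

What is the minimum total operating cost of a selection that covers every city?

9

R2, R3 cover every city at operating cost 2 + 7 = 9.
Any cover uses at least 2 routes; among all covering selections none totals below 9.
Greedy by coverage-per-operating cost would pick R1, R3 for 11 — worse than the optimum 9.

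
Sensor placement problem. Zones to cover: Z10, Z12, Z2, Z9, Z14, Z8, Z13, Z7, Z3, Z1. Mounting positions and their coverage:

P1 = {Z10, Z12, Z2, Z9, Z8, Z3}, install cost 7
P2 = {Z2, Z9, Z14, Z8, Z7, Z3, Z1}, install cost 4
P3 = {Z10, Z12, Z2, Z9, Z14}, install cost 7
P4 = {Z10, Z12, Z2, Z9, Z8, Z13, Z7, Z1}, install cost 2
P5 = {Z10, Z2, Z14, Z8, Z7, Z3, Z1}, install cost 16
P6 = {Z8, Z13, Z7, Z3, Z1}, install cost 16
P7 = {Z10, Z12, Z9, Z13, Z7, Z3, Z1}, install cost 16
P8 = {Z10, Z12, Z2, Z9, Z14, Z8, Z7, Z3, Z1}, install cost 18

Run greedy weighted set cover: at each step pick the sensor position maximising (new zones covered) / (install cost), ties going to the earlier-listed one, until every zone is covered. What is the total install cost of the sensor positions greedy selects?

Pick 1: P4 adds 8 new (Z10, Z12, Z2, Z9, Z8, Z13, Z7, Z1) at install cost 2 (ratio 8/2).
Pick 2: P2 adds 2 new (Z14, Z3) at install cost 4 (ratio 2/4).
Greedy total install cost: 2 + 4 = 6.

6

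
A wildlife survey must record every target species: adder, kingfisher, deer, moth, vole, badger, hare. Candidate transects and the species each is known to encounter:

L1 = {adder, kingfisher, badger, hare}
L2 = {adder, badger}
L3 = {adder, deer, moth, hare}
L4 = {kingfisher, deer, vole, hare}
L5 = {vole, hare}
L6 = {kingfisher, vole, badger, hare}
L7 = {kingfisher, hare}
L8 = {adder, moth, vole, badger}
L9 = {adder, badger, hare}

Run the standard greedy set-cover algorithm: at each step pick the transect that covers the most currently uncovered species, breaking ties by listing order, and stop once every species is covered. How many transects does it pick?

Pick 1: L1 covers 4 new species (adder, kingfisher, badger, hare).
Pick 2: L3 covers 2 new species (deer, moth).
Pick 3: L4 covers 1 new species (vole).
Greedy uses 3 transects. (The true minimum is 2.)

3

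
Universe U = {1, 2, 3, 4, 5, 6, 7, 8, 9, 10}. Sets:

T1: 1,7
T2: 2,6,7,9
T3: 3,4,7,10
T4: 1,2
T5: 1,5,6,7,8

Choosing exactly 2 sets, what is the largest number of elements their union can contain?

8

Choosing T3, T5 covers {1, 3, 4, 5, 6, 7, 8, 10} — 8 elements.
No choice of 2 sets does better; here 2, 9 are left uncovered.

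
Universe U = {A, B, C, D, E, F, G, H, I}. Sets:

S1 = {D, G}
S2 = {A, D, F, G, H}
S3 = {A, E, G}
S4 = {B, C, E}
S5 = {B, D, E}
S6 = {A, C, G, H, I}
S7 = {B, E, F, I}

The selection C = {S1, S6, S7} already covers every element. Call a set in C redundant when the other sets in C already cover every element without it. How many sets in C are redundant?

0

Drop S1: D uncovered — not redundant.
Drop S6: A, C, H uncovered — not redundant.
Drop S7: B, E, F uncovered — not redundant.
None of the sets in C is redundant.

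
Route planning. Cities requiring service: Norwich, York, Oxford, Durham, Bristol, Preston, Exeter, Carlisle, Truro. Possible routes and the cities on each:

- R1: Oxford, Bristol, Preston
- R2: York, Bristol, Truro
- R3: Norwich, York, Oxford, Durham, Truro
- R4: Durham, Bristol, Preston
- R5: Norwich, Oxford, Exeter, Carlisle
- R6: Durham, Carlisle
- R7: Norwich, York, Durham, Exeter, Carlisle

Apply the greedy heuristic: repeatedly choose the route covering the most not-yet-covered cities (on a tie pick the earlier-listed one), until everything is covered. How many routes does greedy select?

3

Pick 1: R3 covers 5 new cities (Norwich, York, Oxford, Durham, Truro).
Pick 2: R1 covers 2 new cities (Bristol, Preston).
Pick 3: R5 covers 2 new cities (Exeter, Carlisle).
Greedy uses 3 routes.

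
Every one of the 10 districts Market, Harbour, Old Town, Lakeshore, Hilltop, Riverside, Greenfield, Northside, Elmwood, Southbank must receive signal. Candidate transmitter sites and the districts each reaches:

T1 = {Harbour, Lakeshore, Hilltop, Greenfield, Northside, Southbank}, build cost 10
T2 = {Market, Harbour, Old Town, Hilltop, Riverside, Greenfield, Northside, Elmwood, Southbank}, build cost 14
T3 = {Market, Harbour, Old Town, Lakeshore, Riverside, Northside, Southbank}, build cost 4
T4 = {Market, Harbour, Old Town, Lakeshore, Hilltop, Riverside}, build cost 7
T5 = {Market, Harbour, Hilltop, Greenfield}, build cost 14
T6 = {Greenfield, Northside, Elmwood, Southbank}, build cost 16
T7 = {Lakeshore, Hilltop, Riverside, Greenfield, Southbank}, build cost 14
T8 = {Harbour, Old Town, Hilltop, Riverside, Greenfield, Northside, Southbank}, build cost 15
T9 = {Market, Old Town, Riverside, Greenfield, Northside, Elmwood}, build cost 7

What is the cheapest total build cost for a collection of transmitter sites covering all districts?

17

T1, T9 cover every district at build cost 10 + 7 = 17.
Any cover uses at least 2 transmitter sites; among all covering selections none totals below 17.
Greedy by coverage-per-build cost would pick T3, T9, T4 for 18 — worse than the optimum 17.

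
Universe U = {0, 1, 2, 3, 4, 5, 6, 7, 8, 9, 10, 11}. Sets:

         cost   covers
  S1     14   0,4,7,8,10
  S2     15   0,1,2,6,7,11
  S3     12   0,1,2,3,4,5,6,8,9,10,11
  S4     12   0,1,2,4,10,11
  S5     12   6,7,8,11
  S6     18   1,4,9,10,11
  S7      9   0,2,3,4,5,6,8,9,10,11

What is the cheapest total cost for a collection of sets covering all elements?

S2, S7 cover every element at cost 15 + 9 = 24.
Any cover uses at least 2 sets; among all covering selections none totals below 24.

24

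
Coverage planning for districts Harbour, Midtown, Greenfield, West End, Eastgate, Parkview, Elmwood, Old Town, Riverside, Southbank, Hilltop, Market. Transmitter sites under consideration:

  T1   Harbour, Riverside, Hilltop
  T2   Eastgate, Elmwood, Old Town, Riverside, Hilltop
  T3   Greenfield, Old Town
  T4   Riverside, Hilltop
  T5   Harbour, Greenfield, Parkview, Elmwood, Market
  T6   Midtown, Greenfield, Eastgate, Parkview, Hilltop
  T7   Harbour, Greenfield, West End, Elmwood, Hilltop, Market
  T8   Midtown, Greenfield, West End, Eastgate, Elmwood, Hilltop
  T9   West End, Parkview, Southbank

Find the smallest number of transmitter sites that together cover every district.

4

T2, T5, T6, T9 together cover {Harbour, Midtown, Greenfield, West End, Eastgate, Parkview, Elmwood, Old Town, Riverside, Southbank, Hilltop, Market} — every district.
No 3 of the 9 transmitter sites cover everything (all 84 triples fall short), so 4 is minimum.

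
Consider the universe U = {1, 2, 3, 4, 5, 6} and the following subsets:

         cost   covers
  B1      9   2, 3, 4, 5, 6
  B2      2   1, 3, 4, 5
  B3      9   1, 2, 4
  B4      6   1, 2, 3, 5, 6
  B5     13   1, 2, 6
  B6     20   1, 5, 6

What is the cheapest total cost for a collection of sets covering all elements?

8

B2, B4 cover every element at cost 2 + 6 = 8.
Any cover uses at least 2 sets; among all covering selections none totals below 8.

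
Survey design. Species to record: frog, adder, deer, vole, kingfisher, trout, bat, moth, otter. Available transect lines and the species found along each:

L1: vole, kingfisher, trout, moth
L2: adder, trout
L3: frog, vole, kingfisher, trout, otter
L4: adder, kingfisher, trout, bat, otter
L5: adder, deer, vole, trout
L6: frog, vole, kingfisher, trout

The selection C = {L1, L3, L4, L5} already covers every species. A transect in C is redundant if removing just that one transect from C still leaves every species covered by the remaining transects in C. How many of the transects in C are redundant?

0

Drop L1: moth uncovered — not redundant.
Drop L3: frog uncovered — not redundant.
Drop L4: bat uncovered — not redundant.
Drop L5: deer uncovered — not redundant.
None of the transects in C is redundant.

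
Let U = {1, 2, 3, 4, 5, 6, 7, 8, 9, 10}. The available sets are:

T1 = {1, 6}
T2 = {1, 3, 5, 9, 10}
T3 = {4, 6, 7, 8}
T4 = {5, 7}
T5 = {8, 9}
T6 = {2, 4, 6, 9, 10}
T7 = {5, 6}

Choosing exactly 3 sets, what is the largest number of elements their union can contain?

Choosing T2, T3, T6 covers {1, 2, 3, 4, 5, 6, 7, 8, 9, 10} — 10 elements.
That is all 10 elements.

10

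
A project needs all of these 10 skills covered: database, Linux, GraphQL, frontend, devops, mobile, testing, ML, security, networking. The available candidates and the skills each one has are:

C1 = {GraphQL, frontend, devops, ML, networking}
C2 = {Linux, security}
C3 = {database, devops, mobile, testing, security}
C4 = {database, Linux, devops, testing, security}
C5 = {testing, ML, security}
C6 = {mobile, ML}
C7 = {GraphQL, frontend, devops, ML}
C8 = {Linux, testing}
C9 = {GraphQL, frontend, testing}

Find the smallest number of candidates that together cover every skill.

C1, C2, C3 together cover {database, Linux, GraphQL, frontend, devops, mobile, testing, ML, security, networking} — every skill.
No 2 of the 9 candidates cover everything (all 36 pairs fall short), so 3 is minimum.

3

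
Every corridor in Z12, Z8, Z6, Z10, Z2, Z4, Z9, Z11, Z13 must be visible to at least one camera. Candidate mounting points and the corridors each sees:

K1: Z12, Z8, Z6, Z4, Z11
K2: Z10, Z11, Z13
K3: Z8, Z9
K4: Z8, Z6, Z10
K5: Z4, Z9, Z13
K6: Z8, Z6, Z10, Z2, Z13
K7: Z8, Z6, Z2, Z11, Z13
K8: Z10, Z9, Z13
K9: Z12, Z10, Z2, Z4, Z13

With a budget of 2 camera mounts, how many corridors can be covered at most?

8

Choosing K1, K6 covers {Z12, Z8, Z6, Z10, Z2, Z4, Z11, Z13} — 8 corridors.
No choice of 2 camera mounts does better; here Z9 is left uncovered.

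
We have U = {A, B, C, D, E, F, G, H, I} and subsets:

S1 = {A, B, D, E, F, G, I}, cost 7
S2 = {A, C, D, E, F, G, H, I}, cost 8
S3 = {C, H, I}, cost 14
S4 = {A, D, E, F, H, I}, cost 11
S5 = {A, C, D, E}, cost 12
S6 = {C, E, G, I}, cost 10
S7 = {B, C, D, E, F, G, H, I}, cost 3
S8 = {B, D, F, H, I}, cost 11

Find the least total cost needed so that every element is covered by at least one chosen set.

10

S1, S7 cover every element at cost 7 + 3 = 10.
Any cover uses at least 2 sets; among all covering selections none totals below 10.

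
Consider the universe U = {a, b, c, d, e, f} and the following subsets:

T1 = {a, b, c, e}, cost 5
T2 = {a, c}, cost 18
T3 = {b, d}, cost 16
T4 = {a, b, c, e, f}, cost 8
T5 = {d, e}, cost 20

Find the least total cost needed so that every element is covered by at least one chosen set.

T3, T4 cover every element at cost 16 + 8 = 24.
Any cover uses at least 2 sets; among all covering selections none totals below 24.
Greedy by coverage-per-cost would pick T1, T4, T3 for 29 — worse than the optimum 24.

24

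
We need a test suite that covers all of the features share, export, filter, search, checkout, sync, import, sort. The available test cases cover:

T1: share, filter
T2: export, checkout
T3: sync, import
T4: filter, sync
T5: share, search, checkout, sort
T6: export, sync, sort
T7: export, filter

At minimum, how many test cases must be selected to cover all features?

T3, T5, T7 together cover {share, export, filter, search, checkout, sync, import, sort} — every feature.
No 2 of the 7 test cases cover everything (all 21 pairs fall short), so 3 is minimum.

3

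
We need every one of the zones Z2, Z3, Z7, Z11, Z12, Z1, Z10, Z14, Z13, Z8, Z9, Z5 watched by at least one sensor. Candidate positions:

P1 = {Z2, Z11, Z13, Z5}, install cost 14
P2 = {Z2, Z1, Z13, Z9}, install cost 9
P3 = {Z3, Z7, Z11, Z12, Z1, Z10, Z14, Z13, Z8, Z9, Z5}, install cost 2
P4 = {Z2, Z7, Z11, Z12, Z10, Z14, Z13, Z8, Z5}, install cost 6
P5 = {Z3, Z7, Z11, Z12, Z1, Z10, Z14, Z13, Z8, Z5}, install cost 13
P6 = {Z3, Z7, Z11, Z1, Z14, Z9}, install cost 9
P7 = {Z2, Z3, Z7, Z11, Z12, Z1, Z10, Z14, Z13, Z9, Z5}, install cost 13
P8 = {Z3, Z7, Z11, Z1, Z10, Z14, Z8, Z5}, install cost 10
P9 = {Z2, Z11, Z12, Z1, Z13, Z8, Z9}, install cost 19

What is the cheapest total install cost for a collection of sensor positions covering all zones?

8

P3, P4 cover every zone at install cost 2 + 6 = 8.
Any cover uses at least 2 sensor positions; among all covering selections none totals below 8.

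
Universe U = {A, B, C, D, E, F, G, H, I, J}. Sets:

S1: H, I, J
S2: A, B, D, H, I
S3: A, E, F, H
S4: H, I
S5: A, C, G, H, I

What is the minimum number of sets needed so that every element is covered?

S1, S2, S3, S5 together cover {A, B, C, D, E, F, G, H, I, J} — every element.
No 3 of the 5 sets cover everything (all 10 triples fall short), so 4 is minimum.

4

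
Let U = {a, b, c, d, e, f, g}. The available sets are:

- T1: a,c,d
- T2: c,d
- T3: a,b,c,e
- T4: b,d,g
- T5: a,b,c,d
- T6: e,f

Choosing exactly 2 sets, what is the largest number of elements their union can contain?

6

Choosing T3, T4 covers {a, b, c, d, e, g} — 6 elements.
No choice of 2 sets does better; here f is left uncovered.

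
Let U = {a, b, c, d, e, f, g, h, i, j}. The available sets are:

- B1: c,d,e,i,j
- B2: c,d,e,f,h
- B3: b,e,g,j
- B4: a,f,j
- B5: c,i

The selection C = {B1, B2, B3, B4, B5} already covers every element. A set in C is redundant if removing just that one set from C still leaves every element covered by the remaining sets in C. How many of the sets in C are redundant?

2

Drop B1: the rest still cover every element — redundant.
Drop B2: h uncovered — not redundant.
Drop B3: b, g uncovered — not redundant.
Drop B4: a uncovered — not redundant.
Drop B5: the rest still cover every element — redundant.
2 redundant: B1, B5.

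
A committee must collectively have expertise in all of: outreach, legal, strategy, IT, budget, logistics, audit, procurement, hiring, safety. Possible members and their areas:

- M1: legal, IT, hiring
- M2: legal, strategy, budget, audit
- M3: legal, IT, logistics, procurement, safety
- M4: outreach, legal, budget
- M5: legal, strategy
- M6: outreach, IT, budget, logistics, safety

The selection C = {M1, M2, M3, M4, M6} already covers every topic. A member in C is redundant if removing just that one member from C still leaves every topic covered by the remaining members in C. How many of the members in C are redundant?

Drop M1: hiring uncovered — not redundant.
Drop M2: strategy, audit uncovered — not redundant.
Drop M3: procurement uncovered — not redundant.
Drop M4: the rest still cover every topic — redundant.
Drop M6: the rest still cover every topic — redundant.
2 redundant: M4, M6.

2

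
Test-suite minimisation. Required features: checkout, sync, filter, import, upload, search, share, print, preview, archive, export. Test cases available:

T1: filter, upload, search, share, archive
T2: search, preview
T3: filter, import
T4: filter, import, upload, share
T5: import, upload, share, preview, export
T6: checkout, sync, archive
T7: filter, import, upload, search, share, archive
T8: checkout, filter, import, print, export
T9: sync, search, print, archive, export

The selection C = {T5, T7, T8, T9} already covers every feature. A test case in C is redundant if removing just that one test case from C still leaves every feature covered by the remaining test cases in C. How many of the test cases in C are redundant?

1

Drop T5: preview uncovered — not redundant.
Drop T7: the rest still cover every feature — redundant.
Drop T8: checkout uncovered — not redundant.
Drop T9: sync uncovered — not redundant.
1 redundant: T7.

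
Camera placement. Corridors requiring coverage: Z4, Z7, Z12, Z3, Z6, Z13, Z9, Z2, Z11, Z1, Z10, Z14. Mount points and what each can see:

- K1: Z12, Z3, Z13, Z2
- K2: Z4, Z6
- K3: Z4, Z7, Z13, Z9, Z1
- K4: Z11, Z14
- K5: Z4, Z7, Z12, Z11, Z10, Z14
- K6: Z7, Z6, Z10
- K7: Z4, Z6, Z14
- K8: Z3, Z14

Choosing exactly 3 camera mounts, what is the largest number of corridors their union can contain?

Choosing K1, K3, K5 covers {Z4, Z7, Z12, Z3, Z13, Z9, Z2, Z11, Z1, Z10, Z14} — 11 corridors.
No choice of 3 camera mounts does better; here Z6 is left uncovered.

11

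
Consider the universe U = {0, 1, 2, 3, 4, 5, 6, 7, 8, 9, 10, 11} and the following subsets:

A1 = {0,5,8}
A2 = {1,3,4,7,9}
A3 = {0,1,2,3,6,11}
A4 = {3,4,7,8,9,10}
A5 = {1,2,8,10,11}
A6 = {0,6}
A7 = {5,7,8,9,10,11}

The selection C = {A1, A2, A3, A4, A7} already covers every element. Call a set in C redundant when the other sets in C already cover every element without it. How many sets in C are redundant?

Drop A1: the rest still cover every element — redundant.
Drop A2: the rest still cover every element — redundant.
Drop A3: 2, 6 uncovered — not redundant.
Drop A4: the rest still cover every element — redundant.
Drop A7: the rest still cover every element — redundant.
4 redundant: A1, A2, A4, A7.

4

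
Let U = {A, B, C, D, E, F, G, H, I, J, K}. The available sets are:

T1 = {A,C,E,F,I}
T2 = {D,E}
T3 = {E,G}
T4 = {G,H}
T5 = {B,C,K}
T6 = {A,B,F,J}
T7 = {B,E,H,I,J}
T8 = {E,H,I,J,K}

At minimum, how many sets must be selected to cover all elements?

T1, T2, T3, T5, T7 together cover {A, B, C, D, E, F, G, H, I, J, K} — every element.
No 4 of the 8 sets cover everything (all 70 size-4 selections fall short), so 5 is minimum.

5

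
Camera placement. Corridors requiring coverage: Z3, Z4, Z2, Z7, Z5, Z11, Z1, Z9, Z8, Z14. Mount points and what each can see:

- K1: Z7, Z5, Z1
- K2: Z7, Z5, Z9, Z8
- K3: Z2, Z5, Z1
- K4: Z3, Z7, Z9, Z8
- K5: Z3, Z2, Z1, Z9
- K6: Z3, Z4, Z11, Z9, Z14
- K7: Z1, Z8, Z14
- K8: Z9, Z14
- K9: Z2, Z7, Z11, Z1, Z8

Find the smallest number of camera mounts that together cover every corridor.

K1, K6, K9 together cover {Z3, Z4, Z2, Z7, Z5, Z11, Z1, Z9, Z8, Z14} — every corridor.
No 2 of the 9 camera mounts cover everything (all 36 pairs fall short), so 3 is minimum.

3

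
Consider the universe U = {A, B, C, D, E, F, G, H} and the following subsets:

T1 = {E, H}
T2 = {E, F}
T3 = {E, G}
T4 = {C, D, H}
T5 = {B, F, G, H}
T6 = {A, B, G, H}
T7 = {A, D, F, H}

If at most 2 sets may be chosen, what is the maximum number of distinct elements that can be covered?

Choosing T2, T6 covers {A, B, E, F, G, H} — 6 elements.
No choice of 2 sets does better; here C, D are left uncovered.

6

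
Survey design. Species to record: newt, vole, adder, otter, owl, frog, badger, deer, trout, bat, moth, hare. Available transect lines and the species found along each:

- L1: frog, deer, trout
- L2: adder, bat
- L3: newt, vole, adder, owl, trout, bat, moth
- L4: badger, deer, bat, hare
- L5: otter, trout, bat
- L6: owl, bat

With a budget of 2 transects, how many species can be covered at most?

10

Choosing L3, L4 covers {newt, vole, adder, owl, badger, deer, trout, bat, moth, hare} — 10 species.
No choice of 2 transects does better; here otter, frog are left uncovered.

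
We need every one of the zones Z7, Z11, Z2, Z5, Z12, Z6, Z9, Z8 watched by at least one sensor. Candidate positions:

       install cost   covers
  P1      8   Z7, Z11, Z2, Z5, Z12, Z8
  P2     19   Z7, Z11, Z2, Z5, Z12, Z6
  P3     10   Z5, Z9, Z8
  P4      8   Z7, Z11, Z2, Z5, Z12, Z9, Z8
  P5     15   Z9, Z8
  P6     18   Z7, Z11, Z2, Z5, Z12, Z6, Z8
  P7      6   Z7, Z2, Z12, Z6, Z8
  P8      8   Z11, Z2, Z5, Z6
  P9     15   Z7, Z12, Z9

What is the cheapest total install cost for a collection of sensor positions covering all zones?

14

P4, P7 cover every zone at install cost 8 + 6 = 14.
Any cover uses at least 2 sensor positions; among all covering selections none totals below 14.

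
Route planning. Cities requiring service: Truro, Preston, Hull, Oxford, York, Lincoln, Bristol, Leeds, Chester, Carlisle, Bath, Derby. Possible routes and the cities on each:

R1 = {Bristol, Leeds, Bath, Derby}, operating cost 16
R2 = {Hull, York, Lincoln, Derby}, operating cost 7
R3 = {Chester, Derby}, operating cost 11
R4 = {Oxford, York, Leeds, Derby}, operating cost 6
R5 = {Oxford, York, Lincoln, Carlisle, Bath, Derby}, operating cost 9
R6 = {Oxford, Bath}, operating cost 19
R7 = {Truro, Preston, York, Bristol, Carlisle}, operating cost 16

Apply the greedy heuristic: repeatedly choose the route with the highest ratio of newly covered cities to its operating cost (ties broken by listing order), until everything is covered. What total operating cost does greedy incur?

Pick 1: R4 adds 4 new (Oxford, York, Leeds, Derby) at operating cost 6 (ratio 4/6).
Pick 2: R5 adds 3 new (Lincoln, Carlisle, Bath) at operating cost 9 (ratio 3/9).
Pick 3: R7 adds 3 new (Truro, Preston, Bristol) at operating cost 16 (ratio 3/16).
Pick 4: R2 adds 1 new (Hull) at operating cost 7 (ratio 1/7).
Pick 5: R3 adds 1 new (Chester) at operating cost 11 (ratio 1/11).
Greedy total operating cost: 6 + 9 + 16 + 7 + 11 = 49.

49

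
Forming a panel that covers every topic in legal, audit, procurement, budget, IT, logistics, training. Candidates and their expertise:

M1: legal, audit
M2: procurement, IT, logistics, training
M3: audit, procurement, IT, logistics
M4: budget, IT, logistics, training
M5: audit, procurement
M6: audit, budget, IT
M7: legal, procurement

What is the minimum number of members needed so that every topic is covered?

3

M1, M2, M4 together cover {legal, audit, procurement, budget, IT, logistics, training} — every topic.
No 2 of the 7 members cover everything (all 21 pairs fall short), so 3 is minimum.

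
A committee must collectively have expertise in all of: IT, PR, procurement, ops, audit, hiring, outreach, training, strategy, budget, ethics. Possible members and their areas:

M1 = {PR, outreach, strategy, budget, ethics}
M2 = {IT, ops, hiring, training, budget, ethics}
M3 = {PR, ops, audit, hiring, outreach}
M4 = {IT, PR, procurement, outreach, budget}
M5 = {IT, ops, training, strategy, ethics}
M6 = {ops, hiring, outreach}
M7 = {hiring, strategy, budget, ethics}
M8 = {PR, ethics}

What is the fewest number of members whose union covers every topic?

M3, M4, M5 together cover {IT, PR, procurement, ops, audit, hiring, outreach, training, strategy, budget, ethics} — every topic.
No 2 of the 8 members cover everything (all 28 pairs fall short), so 3 is minimum.
Greedy (largest uncovered first) would take M2, M1, M3, M4 — 4 members — but 3 suffice.

3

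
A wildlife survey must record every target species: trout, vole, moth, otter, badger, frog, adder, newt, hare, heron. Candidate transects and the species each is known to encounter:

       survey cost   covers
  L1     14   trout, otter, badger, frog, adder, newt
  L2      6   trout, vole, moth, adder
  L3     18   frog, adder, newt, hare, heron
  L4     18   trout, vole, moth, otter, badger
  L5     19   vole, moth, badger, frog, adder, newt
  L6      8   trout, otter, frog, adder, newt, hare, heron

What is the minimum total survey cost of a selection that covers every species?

L4, L6 cover every species at survey cost 18 + 8 = 26.
Any cover uses at least 2 transects; among all covering selections none totals below 26.
Greedy by coverage-per-survey cost would pick L6, L2, L1 for 28 — worse than the optimum 26.

26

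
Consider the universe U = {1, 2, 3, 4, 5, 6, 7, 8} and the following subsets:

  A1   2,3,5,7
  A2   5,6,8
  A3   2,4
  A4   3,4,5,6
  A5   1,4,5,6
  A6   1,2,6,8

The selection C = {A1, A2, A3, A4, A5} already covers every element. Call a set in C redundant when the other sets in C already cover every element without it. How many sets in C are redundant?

Drop A1: 7 uncovered — not redundant.
Drop A2: 8 uncovered — not redundant.
Drop A3: the rest still cover every element — redundant.
Drop A4: the rest still cover every element — redundant.
Drop A5: 1 uncovered — not redundant.
2 redundant: A3, A4.

2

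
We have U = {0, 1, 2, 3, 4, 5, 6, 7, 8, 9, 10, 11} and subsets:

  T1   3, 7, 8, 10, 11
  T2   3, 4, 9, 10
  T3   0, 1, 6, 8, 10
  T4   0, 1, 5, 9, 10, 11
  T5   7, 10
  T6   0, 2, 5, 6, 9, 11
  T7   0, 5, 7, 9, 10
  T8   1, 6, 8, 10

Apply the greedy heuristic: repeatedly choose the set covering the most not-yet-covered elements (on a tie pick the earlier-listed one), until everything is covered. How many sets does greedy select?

4

Pick 1: T4 covers 6 new elements (0, 1, 5, 9, 10, 11).
Pick 2: T1 covers 3 new elements (3, 7, 8).
Pick 3: T6 covers 2 new elements (2, 6).
Pick 4: T2 covers 1 new elements (4).
Greedy uses 4 sets.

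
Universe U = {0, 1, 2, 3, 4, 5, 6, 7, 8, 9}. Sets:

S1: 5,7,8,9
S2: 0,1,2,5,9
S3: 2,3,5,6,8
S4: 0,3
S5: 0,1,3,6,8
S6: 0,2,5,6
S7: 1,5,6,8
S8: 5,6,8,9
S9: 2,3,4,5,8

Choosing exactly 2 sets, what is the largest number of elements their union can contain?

Choosing S1, S5 covers {0, 1, 3, 5, 6, 7, 8, 9} — 8 elements.
No choice of 2 sets does better; here 2, 4 are left uncovered.

8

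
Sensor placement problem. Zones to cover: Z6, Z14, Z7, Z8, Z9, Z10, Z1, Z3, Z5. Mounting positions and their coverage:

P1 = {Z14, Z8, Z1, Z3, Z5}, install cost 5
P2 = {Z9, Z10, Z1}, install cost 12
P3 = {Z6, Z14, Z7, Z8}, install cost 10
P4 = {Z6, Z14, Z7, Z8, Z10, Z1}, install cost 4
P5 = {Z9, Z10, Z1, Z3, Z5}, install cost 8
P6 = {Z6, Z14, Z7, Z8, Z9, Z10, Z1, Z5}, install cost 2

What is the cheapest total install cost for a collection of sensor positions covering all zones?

7

P1, P6 cover every zone at install cost 5 + 2 = 7.
Any cover uses at least 2 sensor positions; among all covering selections none totals below 7.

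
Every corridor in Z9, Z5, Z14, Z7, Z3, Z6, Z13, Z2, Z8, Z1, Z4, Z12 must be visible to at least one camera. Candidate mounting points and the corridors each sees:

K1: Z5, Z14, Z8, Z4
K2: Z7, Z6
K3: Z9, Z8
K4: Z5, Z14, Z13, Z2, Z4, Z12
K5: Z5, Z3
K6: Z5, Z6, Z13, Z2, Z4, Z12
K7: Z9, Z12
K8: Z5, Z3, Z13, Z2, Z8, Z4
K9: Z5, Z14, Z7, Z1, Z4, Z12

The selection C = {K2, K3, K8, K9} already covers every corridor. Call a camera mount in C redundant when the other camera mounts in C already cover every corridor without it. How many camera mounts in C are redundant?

Drop K2: Z6 uncovered — not redundant.
Drop K3: Z9 uncovered — not redundant.
Drop K8: Z3, Z13, Z2 uncovered — not redundant.
Drop K9: Z14, Z1, Z12 uncovered — not redundant.
None of the camera mounts in C is redundant.

0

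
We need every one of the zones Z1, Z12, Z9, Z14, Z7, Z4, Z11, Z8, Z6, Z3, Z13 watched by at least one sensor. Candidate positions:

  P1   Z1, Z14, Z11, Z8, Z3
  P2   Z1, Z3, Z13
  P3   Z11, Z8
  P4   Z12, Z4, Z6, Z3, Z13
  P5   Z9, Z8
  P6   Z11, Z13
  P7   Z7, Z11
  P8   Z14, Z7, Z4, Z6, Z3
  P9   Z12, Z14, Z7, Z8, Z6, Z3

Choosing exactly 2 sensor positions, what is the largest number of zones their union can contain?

Choosing P1, P4 covers {Z1, Z12, Z14, Z4, Z11, Z8, Z6, Z3, Z13} — 9 zones.
No choice of 2 sensor positions does better; here Z9, Z7 are left uncovered.

9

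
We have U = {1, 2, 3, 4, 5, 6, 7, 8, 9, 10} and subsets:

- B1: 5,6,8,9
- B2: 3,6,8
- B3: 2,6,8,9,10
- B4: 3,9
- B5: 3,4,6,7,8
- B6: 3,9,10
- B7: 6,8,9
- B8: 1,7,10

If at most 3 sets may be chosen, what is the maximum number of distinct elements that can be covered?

Choosing B1, B3, B5 covers {2, 3, 4, 5, 6, 7, 8, 9, 10} — 9 elements.
No choice of 3 sets does better; here 1 is left uncovered.

9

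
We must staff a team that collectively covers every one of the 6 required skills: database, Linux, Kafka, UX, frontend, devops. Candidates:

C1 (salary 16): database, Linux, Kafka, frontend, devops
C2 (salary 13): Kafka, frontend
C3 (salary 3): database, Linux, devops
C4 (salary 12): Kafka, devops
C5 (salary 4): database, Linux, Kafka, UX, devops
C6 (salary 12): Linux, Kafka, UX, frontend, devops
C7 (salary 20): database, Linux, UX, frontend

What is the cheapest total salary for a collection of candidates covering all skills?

C3, C6 cover every skill at salary 3 + 12 = 15.
Any cover uses at least 2 candidates; among all covering selections none totals below 15.
Greedy by coverage-per-salary would pick C5, C6 for 16 — worse than the optimum 15.

15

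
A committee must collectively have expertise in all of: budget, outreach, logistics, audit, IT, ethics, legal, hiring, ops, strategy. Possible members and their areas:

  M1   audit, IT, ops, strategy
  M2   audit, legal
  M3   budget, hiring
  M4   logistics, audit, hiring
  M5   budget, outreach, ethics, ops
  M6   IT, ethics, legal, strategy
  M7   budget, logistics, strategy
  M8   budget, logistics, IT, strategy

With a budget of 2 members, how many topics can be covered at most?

Choosing M1, M5 covers {budget, outreach, audit, IT, ethics, ops, strategy} — 7 topics.
No choice of 2 members does better; here logistics, legal, hiring are left uncovered.

7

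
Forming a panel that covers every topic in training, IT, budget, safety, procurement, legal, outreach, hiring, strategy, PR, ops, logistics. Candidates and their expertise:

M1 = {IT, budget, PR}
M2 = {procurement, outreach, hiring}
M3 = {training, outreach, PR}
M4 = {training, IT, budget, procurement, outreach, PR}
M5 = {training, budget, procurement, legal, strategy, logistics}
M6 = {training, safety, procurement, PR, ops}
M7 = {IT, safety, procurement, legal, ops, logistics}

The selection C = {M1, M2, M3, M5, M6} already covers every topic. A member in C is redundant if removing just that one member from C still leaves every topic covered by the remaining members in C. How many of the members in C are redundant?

1

Drop M1: IT uncovered — not redundant.
Drop M2: hiring uncovered — not redundant.
Drop M3: the rest still cover every topic — redundant.
Drop M5: legal, strategy, logistics uncovered — not redundant.
Drop M6: safety, ops uncovered — not redundant.
1 redundant: M3.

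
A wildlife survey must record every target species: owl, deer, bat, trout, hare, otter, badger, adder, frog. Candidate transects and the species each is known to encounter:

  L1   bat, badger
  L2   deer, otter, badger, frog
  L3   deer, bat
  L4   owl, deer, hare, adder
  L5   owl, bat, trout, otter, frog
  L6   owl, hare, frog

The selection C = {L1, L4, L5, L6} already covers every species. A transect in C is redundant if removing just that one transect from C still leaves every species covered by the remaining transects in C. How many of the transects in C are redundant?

Drop L1: badger uncovered — not redundant.
Drop L4: deer, adder uncovered — not redundant.
Drop L5: trout, otter uncovered — not redundant.
Drop L6: the rest still cover every species — redundant.
1 redundant: L6.

1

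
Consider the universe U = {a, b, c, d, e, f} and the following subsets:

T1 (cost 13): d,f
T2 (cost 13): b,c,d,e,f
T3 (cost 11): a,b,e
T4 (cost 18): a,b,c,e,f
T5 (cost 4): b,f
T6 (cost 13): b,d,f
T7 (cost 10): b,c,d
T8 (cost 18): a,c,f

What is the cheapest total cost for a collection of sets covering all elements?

T2, T3 cover every element at cost 13 + 11 = 24.
Any cover uses at least 2 sets; among all covering selections none totals below 24.
Greedy by coverage-per-cost would pick T5, T2, T3 for 28 — worse than the optimum 24.

24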